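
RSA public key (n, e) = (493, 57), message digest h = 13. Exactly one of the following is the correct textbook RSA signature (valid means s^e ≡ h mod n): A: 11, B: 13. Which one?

Candidate A: 11^57 mod 493 = 40
Candidate B: 13^57 mod 493 = 13
  → matches h = 13

B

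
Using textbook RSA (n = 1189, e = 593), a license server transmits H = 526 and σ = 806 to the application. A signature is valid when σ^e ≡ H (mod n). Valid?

σ^2 ≡ 806^2 = 649636 ≡ 442
σ^4 ≡ 442^2 = 195364 ≡ 368
σ^8 ≡ 368^2 = 135424 ≡ 1067
σ^16 ≡ 1067^2 = 1138489 ≡ 616
σ^32 ≡ 616^2 = 379456 ≡ 165
σ^64 ≡ 165^2 = 27225 ≡ 1067
σ^128 ≡ 1067^2 = 1138489 ≡ 616
σ^256 ≡ 616^2 = 379456 ≡ 165
σ^512 ≡ 165^2 = 27225 ≡ 1067
593 = 512 + 64 + 16 + 1, so σ^593 ≡ 1067·1067·616·806 ≡ 1011 (mod 1189)
1011 ≠ 526, so verification fails.

no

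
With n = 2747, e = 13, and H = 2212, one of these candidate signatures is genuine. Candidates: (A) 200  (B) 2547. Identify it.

Candidate A: 200^2 = 40000 ≡ 1542; 200^4 ≡ 1542^2 = 2377764 ≡ 1609; 200^8 ≡ 1609^2 = 2588881 ≡ 1207; 13 = 8 + 4 + 1, so 200^13 ≡ 1207·1609·200 ≡ 535 (mod 2747)
Candidate B: 2547^2 = 6487209 ≡ 1542; 2547^4 ≡ 1542^2 = 2377764 ≡ 1609; 2547^8 ≡ 1609^2 = 2588881 ≡ 1207; 13 = 8 + 4 + 1, so 2547^13 ≡ 1207·1609·2547 ≡ 2212 (mod 2747)
  → matches H = 2212

B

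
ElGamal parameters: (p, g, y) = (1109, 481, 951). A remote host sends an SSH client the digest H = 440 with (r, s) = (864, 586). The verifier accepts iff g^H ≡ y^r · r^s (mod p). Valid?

no

Left side g^H mod p:
481^2 = 231361 ≡ 689
481^4 ≡ 689^2 = 474721 ≡ 69
481^8 ≡ 69^2 = 4761 ≡ 325
481^16 ≡ 325^2 = 105625 ≡ 270
481^32 ≡ 270^2 = 72900 ≡ 815
481^64 ≡ 815^2 = 664225 ≡ 1043
481^128 ≡ 1043^2 = 1087849 ≡ 1029
481^256 ≡ 1029^2 = 1058841 ≡ 855
440 = 256 + 128 + 32 + 16 + 8, so 481^440 ≡ 855·1029·815·270·325 ≡ 1009 (mod 1109)
Right side y^r · r^s mod p:
951^2 = 904401 ≡ 566
951^4 ≡ 566^2 = 320356 ≡ 964
951^8 ≡ 964^2 = 929296 ≡ 1063
951^16 ≡ 1063^2 = 1129969 ≡ 1007
951^32 ≡ 1007^2 = 1014049 ≡ 423
951^64 ≡ 423^2 = 178929 ≡ 380
951^128 ≡ 380^2 = 144400 ≡ 230
951^256 ≡ 230^2 = 52900 ≡ 777
951^512 ≡ 777^2 = 603729 ≡ 433
864 = 512 + 256 + 64 + 32, so 951^864 ≡ 433·777·380·423 ≡ 815 (mod 1109)
864^2 = 746496 ≡ 139
864^4 ≡ 139^2 = 19321 ≡ 468
864^8 ≡ 468^2 = 219024 ≡ 551
864^16 ≡ 551^2 = 303601 ≡ 844
864^32 ≡ 844^2 = 712336 ≡ 358
864^64 ≡ 358^2 = 128164 ≡ 629
864^128 ≡ 629^2 = 395641 ≡ 837
864^256 ≡ 837^2 = 700569 ≡ 790
864^512 ≡ 790^2 = 624100 ≡ 842
586 = 512 + 64 + 8 + 2, so 864^586 ≡ 842·629·551·139 ≡ 358 (mod 1109)
815·358 = 291770 ≡ 103 (mod 1109)
1009 ≠ 103, so verification fails.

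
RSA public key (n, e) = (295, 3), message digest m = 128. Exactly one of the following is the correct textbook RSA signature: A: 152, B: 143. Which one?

Candidate A: 152^2 = 23104 ≡ 94; 3 = 2 + 1, so 152^3 ≡ 94·152 ≡ 128 (mod 295)
  → matches m = 128
Candidate B: 143^2 = 20449 ≡ 94; 3 = 2 + 1, so 143^3 ≡ 94·143 ≡ 167 (mod 295)

A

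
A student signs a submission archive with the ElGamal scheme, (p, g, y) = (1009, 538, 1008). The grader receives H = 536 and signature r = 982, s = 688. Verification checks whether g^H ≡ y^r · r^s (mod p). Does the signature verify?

verifies

Left side g^H mod p:
538^2 = 289444 ≡ 870
538^4 ≡ 870^2 = 756900 ≡ 150
538^8 ≡ 150^2 = 22500 ≡ 302
538^16 ≡ 302^2 = 91204 ≡ 394
538^32 ≡ 394^2 = 155236 ≡ 859
538^64 ≡ 859^2 = 737881 ≡ 302
538^128 ≡ 302^2 = 91204 ≡ 394
538^256 ≡ 394^2 = 155236 ≡ 859
538^512 ≡ 859^2 = 737881 ≡ 302
536 = 512 + 16 + 8, so 538^536 ≡ 302·394·302 ≡ 859 (mod 1009)
Right side y^r · r^s mod p:
1008^2 = 1016064 ≡ 1
1008^4 ≡ 1^2 = 1
1008^8 ≡ 1^2 = 1
1008^16 ≡ 1^2 = 1
1008^32 ≡ 1^2 = 1
1008^64 ≡ 1^2 = 1
1008^128 ≡ 1^2 = 1
1008^256 ≡ 1^2 = 1
1008^512 ≡ 1^2 = 1
982 = 512 + 256 + 128 + 64 + 16 + 4 + 2, so 1008^982 ≡ 1·1·1·1·1·1·1 ≡ 1 (mod 1009)
982^2 = 964324 ≡ 729
982^4 ≡ 729^2 = 531441 ≡ 707
982^8 ≡ 707^2 = 499849 ≡ 394
982^16 ≡ 394^2 = 155236 ≡ 859
982^32 ≡ 859^2 = 737881 ≡ 302
982^64 ≡ 302^2 = 91204 ≡ 394
982^128 ≡ 394^2 = 155236 ≡ 859
982^256 ≡ 859^2 = 737881 ≡ 302
982^512 ≡ 302^2 = 91204 ≡ 394
688 = 512 + 128 + 32 + 16, so 982^688 ≡ 394·859·302·859 ≡ 859 (mod 1009)
1·859 = 859 ≡ 859 (mod 1009)
859 ≡ 859 (mod 1009), so the signature is genuine.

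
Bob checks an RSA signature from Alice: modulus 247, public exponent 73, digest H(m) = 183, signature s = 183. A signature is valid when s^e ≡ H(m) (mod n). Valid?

yes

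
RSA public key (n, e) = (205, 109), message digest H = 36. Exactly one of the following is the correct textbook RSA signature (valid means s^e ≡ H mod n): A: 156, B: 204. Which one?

A

Candidate A: 156^2 = 24336 ≡ 146; 156^4 ≡ 146^2 = 21316 ≡ 201; 156^8 ≡ 201^2 = 40401 ≡ 16; 156^16 ≡ 16^2 = 256 ≡ 51; 156^32 ≡ 51^2 = 2601 ≡ 141; 156^64 ≡ 141^2 = 19881 ≡ 201; 109 = 64 + 32 + 8 + 4 + 1, so 156^109 ≡ 201·141·16·201·156 ≡ 36 (mod 205)
  → matches H = 36
Candidate B: 204^2 = 41616 ≡ 1; 204^4 ≡ 1^2 = 1; 204^8 ≡ 1^2 = 1; 204^16 ≡ 1^2 = 1; 204^32 ≡ 1^2 = 1; 204^64 ≡ 1^2 = 1; 109 = 64 + 32 + 8 + 4 + 1, so 204^109 ≡ 1·1·1·1·204 ≡ 204 (mod 205)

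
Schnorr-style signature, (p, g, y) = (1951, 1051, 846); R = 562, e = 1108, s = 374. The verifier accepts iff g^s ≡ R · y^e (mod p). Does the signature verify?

verifies

g^s mod p:
1051^2 = 1104601 ≡ 335
1051^4 ≡ 335^2 = 112225 ≡ 1018
1051^8 ≡ 1018^2 = 1036324 ≡ 343
1051^16 ≡ 343^2 = 117649 ≡ 589
1051^32 ≡ 589^2 = 346921 ≡ 1594
1051^64 ≡ 1594^2 = 2540836 ≡ 634
1051^128 ≡ 634^2 = 401956 ≡ 50
1051^256 ≡ 50^2 = 2500 ≡ 549
374 = 256 + 64 + 32 + 16 + 4 + 2, so 1051^374 ≡ 549·634·1594·589·1018·335 ≡ 1300 (mod 1951)
R · y^e mod p:
846^2 = 715716 ≡ 1650
846^4 ≡ 1650^2 = 2722500 ≡ 855
846^8 ≡ 855^2 = 731025 ≡ 1351
846^16 ≡ 1351^2 = 1825201 ≡ 1016
846^32 ≡ 1016^2 = 1032256 ≡ 177
846^64 ≡ 177^2 = 31329 ≡ 113
846^128 ≡ 113^2 = 12769 ≡ 1063
846^256 ≡ 1063^2 = 1129969 ≡ 340
846^512 ≡ 340^2 = 115600 ≡ 491
846^1024 ≡ 491^2 = 241081 ≡ 1108
1108 = 1024 + 64 + 16 + 4, so 846^1108 ≡ 1108·113·1016·855 ≡ 1016 (mod 1951)
562·1016 = 570992 ≡ 1300 (mod 1951)
1300 ≡ 1300 (mod 1951); signature holds.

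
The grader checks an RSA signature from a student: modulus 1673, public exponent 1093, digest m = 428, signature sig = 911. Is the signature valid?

sig^2 ≡ 911^2 = 829921 ≡ 113
sig^4 ≡ 113^2 = 12769 ≡ 1058
sig^8 ≡ 1058^2 = 1119364 ≡ 127
sig^16 ≡ 127^2 = 16129 ≡ 1072
sig^32 ≡ 1072^2 = 1149184 ≡ 1506
sig^64 ≡ 1506^2 = 2268036 ≡ 1121
sig^128 ≡ 1121^2 = 1256641 ≡ 218
sig^256 ≡ 218^2 = 47524 ≡ 680
sig^512 ≡ 680^2 = 462400 ≡ 652
sig^1024 ≡ 652^2 = 425104 ≡ 162
1093 = 1024 + 64 + 4 + 1, so sig^1093 ≡ 162·1121·1058·911 ≡ 428 (mod 1673)
428 = m, so the signature checks out.

valid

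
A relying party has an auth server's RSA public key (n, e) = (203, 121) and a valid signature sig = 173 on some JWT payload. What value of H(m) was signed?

173

sig^121 mod 203 = 173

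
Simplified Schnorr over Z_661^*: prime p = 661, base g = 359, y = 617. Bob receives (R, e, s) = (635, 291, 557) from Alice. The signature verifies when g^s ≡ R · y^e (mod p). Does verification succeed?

passes

g^s mod p:
359^557 mod 661 = 370
R · y^e mod p:
617^291 mod 661 = 240
635·240 = 152400 ≡ 370 (mod 661)
370 ≡ 370 (mod 661); signature holds.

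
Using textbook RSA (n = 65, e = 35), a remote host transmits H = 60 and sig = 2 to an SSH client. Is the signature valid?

invalid

Squares mod 65: sig^1≡2, sig^2≡4, sig^4≡16, sig^8≡61, sig^16≡16, sig^32≡61
35 = 32 + 2 + 1, so sig^35 ≡ 61·4·2 ≡ 33 (mod 65)
The recovered value 33 does not match the digest 60.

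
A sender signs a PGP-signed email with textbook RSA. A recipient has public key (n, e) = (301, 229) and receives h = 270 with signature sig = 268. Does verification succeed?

Squares mod 301: sig^1≡268, sig^2≡186, sig^4≡282, sig^8≡60, sig^16≡289, sig^32≡144, sig^64≡268, sig^128≡186
229 = 128 + 64 + 32 + 4 + 1, so sig^229 ≡ 186·268·144·282·268 ≡ 212 (mod 301)
212 ≠ 270, so verification fails.

fails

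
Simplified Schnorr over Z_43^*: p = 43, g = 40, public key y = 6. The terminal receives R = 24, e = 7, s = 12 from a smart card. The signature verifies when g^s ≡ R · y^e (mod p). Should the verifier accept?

reject

g^s mod p:
Squares mod 43: 40^1≡40, 40^2≡9, 40^4≡38, 40^8≡25
12 = 8 + 4, so 40^12 ≡ 25·38 ≡ 4 (mod 43)
R · y^e mod p:
Squares mod 43: 6^1≡6, 6^2≡36, 6^4≡6
7 = 4 + 2 + 1, so 6^7 ≡ 6·36·6 ≡ 6 (mod 43)
24·6 = 144 ≡ 15 (mod 43)
4 ≠ 15; the check fails.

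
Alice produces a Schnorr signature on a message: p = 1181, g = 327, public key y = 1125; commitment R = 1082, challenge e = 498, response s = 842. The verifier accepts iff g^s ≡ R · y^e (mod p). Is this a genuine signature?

genuine

g^s mod p:
327^842 mod 1181 = 975
R · y^e mod p:
1125^498 mod 1181 = 1028
1082·1028 = 1112296 ≡ 975 (mod 1181)
975 ≡ 975 (mod 1181); signature holds.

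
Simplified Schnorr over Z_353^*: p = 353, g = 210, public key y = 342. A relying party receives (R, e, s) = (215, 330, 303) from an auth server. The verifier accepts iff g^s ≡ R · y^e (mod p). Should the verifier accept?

accept

g^s mod p:
Squares mod 353: 210^1≡210, 210^2≡328, 210^4≡272, 210^8≡207, 210^16≡136, 210^32≡140, 210^64≡185, 210^128≡337, 210^256≡256
303 = 256 + 32 + 8 + 4 + 2 + 1, so 210^303 ≡ 256·140·207·272·328·210 ≡ 148 (mod 353)
R · y^e mod p:
Squares mod 353: 342^1≡342, 342^2≡121, 342^4≡168, 342^8≡337, 342^16≡256, 342^32≡231, 342^64≡58, 342^128≡187, 342^256≡22
330 = 256 + 64 + 8 + 2, so 342^330 ≡ 22·58·337·121 ≡ 311 (mod 353)
215·311 = 66865 ≡ 148 (mod 353)
148 ≡ 148 (mod 353); signature holds.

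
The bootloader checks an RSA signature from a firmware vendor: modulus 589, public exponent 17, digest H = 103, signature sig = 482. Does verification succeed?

fails

sig^17 mod 589 = 486
The recovered value 486 does not match the digest 103.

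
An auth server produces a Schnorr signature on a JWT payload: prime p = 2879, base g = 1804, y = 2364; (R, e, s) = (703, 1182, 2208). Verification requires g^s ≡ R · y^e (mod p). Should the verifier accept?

accept

g^s mod p:
Squares mod 2879: 1804^1≡1804, 1804^2≡1146, 1804^4≡492, 1804^8≡228, 1804^16≡162, 1804^32≡333, 1804^64≡1487, 1804^128≡97, 1804^256≡772, 1804^512≡31, 1804^1024≡961, 1804^2048≡2241
2208 = 2048 + 128 + 32, so 1804^2208 ≡ 2241·97·333 ≡ 2723 (mod 2879)
R · y^e mod p:
Squares mod 2879: 2364^1≡2364, 2364^2≡357, 2364^4≡773, 2364^8≡1576, 2364^16≡2078, 2364^32≡2463, 2364^64≡316, 2364^128≡1970, 2364^256≡8, 2364^512≡64, 2364^1024≡1217
1182 = 1024 + 128 + 16 + 8 + 4 + 2, so 2364^1182 ≡ 1217·1970·2078·1576·773·357 ≡ 1900 (mod 2879)
703·1900 = 1335700 ≡ 2723 (mod 2879)
2723 ≡ 2723 (mod 2879); signature holds.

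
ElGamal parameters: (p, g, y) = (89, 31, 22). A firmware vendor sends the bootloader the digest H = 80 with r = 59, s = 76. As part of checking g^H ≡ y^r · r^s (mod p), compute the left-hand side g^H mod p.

31^2 = 961 ≡ 71
31^4 ≡ 71^2 = 5041 ≡ 57
31^8 ≡ 57^2 = 3249 ≡ 45
31^16 ≡ 45^2 = 2025 ≡ 67
31^32 ≡ 67^2 = 4489 ≡ 39
31^64 ≡ 39^2 = 1521 ≡ 8
80 = 64 + 16, so 31^80 ≡ 8·67 ≡ 2 (mod 89)

2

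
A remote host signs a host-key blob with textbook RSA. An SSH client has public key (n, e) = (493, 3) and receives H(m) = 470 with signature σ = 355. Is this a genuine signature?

σ^2 ≡ 355^2 = 126025 ≡ 310
3 = 2 + 1, so σ^3 ≡ 310·355 ≡ 111 (mod 493)
111 ≠ 470, so verification fails.

forged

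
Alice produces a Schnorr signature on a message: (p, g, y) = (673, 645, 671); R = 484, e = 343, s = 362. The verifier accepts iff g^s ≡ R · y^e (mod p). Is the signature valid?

g^s mod p:
645^362 mod 673 = 637
R · y^e mod p:
671^343 mod 673 = 545
484·545 = 263780 ≡ 637 (mod 673)
637 ≡ 637 (mod 673); signature holds.

valid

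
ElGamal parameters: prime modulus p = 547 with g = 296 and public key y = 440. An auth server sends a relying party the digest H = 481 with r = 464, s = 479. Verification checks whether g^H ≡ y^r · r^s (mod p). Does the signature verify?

Left side g^H mod p:
296^481 mod 547 = 506
Right side y^r · r^s mod p:
440^464 mod 547 = 261
464^479 mod 547 = 47
261·47 = 12267 ≡ 233 (mod 547)
506 ≠ 233, so verification fails.

does not verify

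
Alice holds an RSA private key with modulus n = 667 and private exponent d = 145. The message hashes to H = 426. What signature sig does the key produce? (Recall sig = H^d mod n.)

604

H^145 mod 667 = 604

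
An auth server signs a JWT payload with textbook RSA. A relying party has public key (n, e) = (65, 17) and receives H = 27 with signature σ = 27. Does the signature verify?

σ^2 ≡ 27^2 = 729 ≡ 14
σ^4 ≡ 14^2 = 196 ≡ 1
σ^8 ≡ 1^2 = 1
σ^16 ≡ 1^2 = 1
17 = 16 + 1, so σ^17 ≡ 1·27 ≡ 27 (mod 65)
Since 27 equals the digest 27, verification succeeds.

verifies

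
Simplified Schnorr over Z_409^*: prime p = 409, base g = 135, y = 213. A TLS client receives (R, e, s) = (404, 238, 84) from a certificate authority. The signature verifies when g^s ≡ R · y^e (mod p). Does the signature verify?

g^s mod p:
135^84 mod 409 = 5
R · y^e mod p:
213^238 mod 409 = 408
404·408 = 164832 ≡ 5 (mod 409)
5 ≡ 5 (mod 409); signature holds.

verifies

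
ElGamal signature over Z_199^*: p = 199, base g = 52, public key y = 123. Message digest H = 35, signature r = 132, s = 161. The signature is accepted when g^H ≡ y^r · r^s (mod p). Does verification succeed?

passes

Left side g^H mod p:
52^2 = 2704 ≡ 117
52^4 ≡ 117^2 = 13689 ≡ 157
52^8 ≡ 157^2 = 24649 ≡ 172
52^16 ≡ 172^2 = 29584 ≡ 132
52^32 ≡ 132^2 = 17424 ≡ 111
35 = 32 + 2 + 1, so 52^35 ≡ 111·117·52 ≡ 117 (mod 199)
Right side y^r · r^s mod p:
123^2 = 15129 ≡ 5
123^4 ≡ 5^2 = 25
123^8 ≡ 25^2 = 625 ≡ 28
123^16 ≡ 28^2 = 784 ≡ 187
123^32 ≡ 187^2 = 34969 ≡ 144
123^64 ≡ 144^2 = 20736 ≡ 40
123^128 ≡ 40^2 = 1600 ≡ 8
132 = 128 + 4, so 123^132 ≡ 8·25 ≡ 1 (mod 199)
132^2 = 17424 ≡ 111
132^4 ≡ 111^2 = 12321 ≡ 182
132^8 ≡ 182^2 = 33124 ≡ 90
132^16 ≡ 90^2 = 8100 ≡ 140
132^32 ≡ 140^2 = 19600 ≡ 98
132^64 ≡ 98^2 = 9604 ≡ 52
132^128 ≡ 52^2 = 2704 ≡ 117
161 = 128 + 32 + 1, so 132^161 ≡ 117·98·132 ≡ 117 (mod 199)
1·117 = 117 ≡ 117 (mod 199)
117 ≡ 117 (mod 199), so the signature is genuine.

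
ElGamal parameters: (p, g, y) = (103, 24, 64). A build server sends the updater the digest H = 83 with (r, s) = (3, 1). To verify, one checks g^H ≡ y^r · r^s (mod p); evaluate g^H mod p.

24^2 = 576 ≡ 61
24^4 ≡ 61^2 = 3721 ≡ 13
24^8 ≡ 13^2 = 169 ≡ 66
24^16 ≡ 66^2 = 4356 ≡ 30
24^32 ≡ 30^2 = 900 ≡ 76
24^64 ≡ 76^2 = 5776 ≡ 8
83 = 64 + 16 + 2 + 1, so 24^83 ≡ 8·30·61·24 ≡ 27 (mod 103)

27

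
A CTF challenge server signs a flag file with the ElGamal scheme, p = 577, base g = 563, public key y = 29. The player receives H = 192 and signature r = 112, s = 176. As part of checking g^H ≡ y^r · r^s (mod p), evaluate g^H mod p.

563^2 = 316969 ≡ 196
563^4 ≡ 196^2 = 38416 ≡ 334
563^8 ≡ 334^2 = 111556 ≡ 195
563^16 ≡ 195^2 = 38025 ≡ 520
563^32 ≡ 520^2 = 270400 ≡ 364
563^64 ≡ 364^2 = 132496 ≡ 363
563^128 ≡ 363^2 = 131769 ≡ 213
192 = 128 + 64, so 563^192 ≡ 213·363 ≡ 1 (mod 577)

1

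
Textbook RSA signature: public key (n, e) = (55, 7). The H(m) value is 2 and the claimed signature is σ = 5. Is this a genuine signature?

σ^2 ≡ 5^2 = 25
σ^4 ≡ 25^2 = 625 ≡ 20
7 = 4 + 2 + 1, so σ^7 ≡ 20·25·5 ≡ 25 (mod 55)
25 ≠ 2, so verification fails.

forged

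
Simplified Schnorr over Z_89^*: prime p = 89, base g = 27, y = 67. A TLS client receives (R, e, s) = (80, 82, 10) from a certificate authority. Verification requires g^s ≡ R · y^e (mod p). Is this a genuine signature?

g^s mod p:
27^2 = 729 ≡ 17
27^4 ≡ 17^2 = 289 ≡ 22
27^8 ≡ 22^2 = 484 ≡ 39
10 = 8 + 2, so 27^10 ≡ 39·17 ≡ 40 (mod 89)
R · y^e mod p:
67^2 = 4489 ≡ 39
67^4 ≡ 39^2 = 1521 ≡ 8
67^8 ≡ 8^2 = 64
67^16 ≡ 64^2 = 4096 ≡ 2
67^32 ≡ 2^2 = 4
67^64 ≡ 4^2 = 16
82 = 64 + 16 + 2, so 67^82 ≡ 16·2·39 ≡ 2 (mod 89)
80·2 = 160 ≡ 71 (mod 89)
40 ≠ 71; the check fails.

forged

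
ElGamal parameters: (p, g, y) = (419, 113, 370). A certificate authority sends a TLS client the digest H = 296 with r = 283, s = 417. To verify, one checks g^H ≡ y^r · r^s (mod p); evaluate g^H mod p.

113^2 = 12769 ≡ 199
113^4 ≡ 199^2 = 39601 ≡ 215
113^8 ≡ 215^2 = 46225 ≡ 135
113^16 ≡ 135^2 = 18225 ≡ 208
113^32 ≡ 208^2 = 43264 ≡ 107
113^64 ≡ 107^2 = 11449 ≡ 136
113^128 ≡ 136^2 = 18496 ≡ 60
113^256 ≡ 60^2 = 3600 ≡ 248
296 = 256 + 32 + 8, so 113^296 ≡ 248·107·135 ≡ 329 (mod 419)

329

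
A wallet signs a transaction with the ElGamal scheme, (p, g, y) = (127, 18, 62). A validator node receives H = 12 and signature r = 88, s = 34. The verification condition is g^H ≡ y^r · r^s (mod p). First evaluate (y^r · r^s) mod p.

94

62^2 = 3844 ≡ 34
62^4 ≡ 34^2 = 1156 ≡ 13
62^8 ≡ 13^2 = 169 ≡ 42
62^16 ≡ 42^2 = 1764 ≡ 113
62^32 ≡ 113^2 = 12769 ≡ 69
62^64 ≡ 69^2 = 4761 ≡ 62
88 = 64 + 16 + 8, so 62^88 ≡ 62·113·42 ≡ 120 (mod 127)
88^2 = 7744 ≡ 124
88^4 ≡ 124^2 = 15376 ≡ 9
88^8 ≡ 9^2 = 81
88^16 ≡ 81^2 = 6561 ≡ 84
88^32 ≡ 84^2 = 7056 ≡ 71
34 = 32 + 2, so 88^34 ≡ 71·124 ≡ 41 (mod 127)
y^r · r^s ≡ 120·41 = 4920 ≡ 94 (mod 127)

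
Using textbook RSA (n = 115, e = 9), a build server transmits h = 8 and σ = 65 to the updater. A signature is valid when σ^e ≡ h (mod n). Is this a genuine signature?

σ^2 ≡ 65^2 = 4225 ≡ 85
σ^4 ≡ 85^2 = 7225 ≡ 95
σ^8 ≡ 95^2 = 9025 ≡ 55
9 = 8 + 1, so σ^9 ≡ 55·65 ≡ 10 (mod 115)
The recovered value 10 does not match the digest 8.

forged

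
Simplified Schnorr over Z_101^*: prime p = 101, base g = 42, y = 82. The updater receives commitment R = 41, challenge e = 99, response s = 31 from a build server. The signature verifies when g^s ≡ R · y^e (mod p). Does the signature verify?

does not verify

g^s mod p:
42^2 = 1764 ≡ 47
42^4 ≡ 47^2 = 2209 ≡ 88
42^8 ≡ 88^2 = 7744 ≡ 68
42^16 ≡ 68^2 = 4624 ≡ 79
31 = 16 + 8 + 4 + 2 + 1, so 42^31 ≡ 79·68·88·47·42 ≡ 50 (mod 101)
R · y^e mod p:
82^2 = 6724 ≡ 58
82^4 ≡ 58^2 = 3364 ≡ 31
82^8 ≡ 31^2 = 961 ≡ 52
82^16 ≡ 52^2 = 2704 ≡ 78
82^32 ≡ 78^2 = 6084 ≡ 24
82^64 ≡ 24^2 = 576 ≡ 71
99 = 64 + 32 + 2 + 1, so 82^99 ≡ 71·24·58·82 ≡ 85 (mod 101)
41·85 = 3485 ≡ 51 (mod 101)
50 ≠ 51; the check fails.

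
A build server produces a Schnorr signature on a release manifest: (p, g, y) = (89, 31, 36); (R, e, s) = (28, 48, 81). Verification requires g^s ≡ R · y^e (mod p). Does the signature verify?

does not verify

g^s mod p:
Squares mod 89: 31^1≡31, 31^2≡71, 31^4≡57, 31^8≡45, 31^16≡67, 31^32≡39, 31^64≡8
81 = 64 + 16 + 1, so 31^81 ≡ 8·67·31 ≡ 62 (mod 89)
R · y^e mod p:
Squares mod 89: 36^1≡36, 36^2≡50, 36^4≡8, 36^8≡64, 36^16≡2, 36^32≡4
48 = 32 + 16, so 36^48 ≡ 4·2 ≡ 8 (mod 89)
28·8 = 224 ≡ 46 (mod 89)
62 ≠ 46; the check fails.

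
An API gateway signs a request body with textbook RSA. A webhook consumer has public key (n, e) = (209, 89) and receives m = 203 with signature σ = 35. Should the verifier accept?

reject

Squares mod 209: σ^1≡35, σ^2≡180, σ^4≡5, σ^8≡25, σ^16≡207, σ^32≡4, σ^64≡16
89 = 64 + 16 + 8 + 1, so σ^89 ≡ 16·207·25·35 ≡ 6 (mod 209)
σ^89 mod 209 = 6, but m = 203.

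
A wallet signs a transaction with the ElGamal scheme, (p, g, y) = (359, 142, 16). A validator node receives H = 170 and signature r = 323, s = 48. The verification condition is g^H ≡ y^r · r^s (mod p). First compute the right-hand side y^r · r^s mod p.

92

16^2 = 256
16^4 ≡ 256^2 = 65536 ≡ 198
16^8 ≡ 198^2 = 39204 ≡ 73
16^16 ≡ 73^2 = 5329 ≡ 303
16^32 ≡ 303^2 = 91809 ≡ 264
16^64 ≡ 264^2 = 69696 ≡ 50
16^128 ≡ 50^2 = 2500 ≡ 346
16^256 ≡ 346^2 = 119716 ≡ 169
323 = 256 + 64 + 2 + 1, so 16^323 ≡ 169·50·256·16 ≡ 10 (mod 359)
323^2 = 104329 ≡ 219
323^4 ≡ 219^2 = 47961 ≡ 214
323^8 ≡ 214^2 = 45796 ≡ 203
323^16 ≡ 203^2 = 41209 ≡ 283
323^32 ≡ 283^2 = 80089 ≡ 32
48 = 32 + 16, so 323^48 ≡ 32·283 ≡ 81 (mod 359)
y^r · r^s ≡ 10·81 = 810 ≡ 92 (mod 359)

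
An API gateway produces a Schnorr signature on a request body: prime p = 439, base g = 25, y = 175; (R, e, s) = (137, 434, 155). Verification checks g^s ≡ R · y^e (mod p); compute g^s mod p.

25^2 = 625 ≡ 186
25^4 ≡ 186^2 = 34596 ≡ 354
25^8 ≡ 354^2 = 125316 ≡ 201
25^16 ≡ 201^2 = 40401 ≡ 13
25^32 ≡ 13^2 = 169
25^64 ≡ 169^2 = 28561 ≡ 26
25^128 ≡ 26^2 = 676 ≡ 237
155 = 128 + 16 + 8 + 2 + 1, so 25^155 ≡ 237·13·201·186·25 ≡ 152 (mod 439)

152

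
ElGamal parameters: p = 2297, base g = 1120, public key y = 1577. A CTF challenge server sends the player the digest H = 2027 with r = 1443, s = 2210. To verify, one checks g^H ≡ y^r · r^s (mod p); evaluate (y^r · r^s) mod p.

1412

Squares mod 2297: 1577^1≡1577, 1577^2≡1575, 1577^4≡2162, 1577^8≡2146, 1577^16≡2128, 1577^32≡997, 1577^64≡1705, 1577^128≡1320, 1577^256≡1274, 1577^512≡1394, 1577^1024≡2271
1443 = 1024 + 256 + 128 + 32 + 2 + 1, so 1577^1443 ≡ 2271·1274·1320·997·1575·1577 ≡ 1133 (mod 2297)
Squares mod 2297: 1443^1≡1443, 1443^2≡1167, 1443^4≡2065, 1443^8≡993, 1443^16≡636, 1443^32≡224, 1443^64≡1939, 1443^128≡1829, 1443^256≡809, 1443^512≡2133, 1443^1024≡1629, 1443^2048≡606
2210 = 2048 + 128 + 32 + 2, so 1443^2210 ≡ 606·1829·224·1167 ≡ 2280 (mod 2297)
y^r · r^s ≡ 1133·2280 = 2583240 ≡ 1412 (mod 2297)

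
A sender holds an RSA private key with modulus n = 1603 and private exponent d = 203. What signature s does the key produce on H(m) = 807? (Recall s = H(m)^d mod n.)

823

(H(m))^203 mod 1603 = 823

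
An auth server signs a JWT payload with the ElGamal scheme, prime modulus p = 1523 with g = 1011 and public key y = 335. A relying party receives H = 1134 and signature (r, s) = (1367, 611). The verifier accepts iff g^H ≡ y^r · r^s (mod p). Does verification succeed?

passes

Left side g^H mod p:
1011^2 = 1022121 ≡ 188
1011^4 ≡ 188^2 = 35344 ≡ 315
1011^8 ≡ 315^2 = 99225 ≡ 230
1011^16 ≡ 230^2 = 52900 ≡ 1118
1011^32 ≡ 1118^2 = 1249924 ≡ 1064
1011^64 ≡ 1064^2 = 1132096 ≡ 507
1011^128 ≡ 507^2 = 257049 ≡ 1185
1011^256 ≡ 1185^2 = 1404225 ≡ 19
1011^512 ≡ 19^2 = 361
1011^1024 ≡ 361^2 = 130321 ≡ 866
1134 = 1024 + 64 + 32 + 8 + 4 + 2, so 1011^1134 ≡ 866·507·1064·230·315·188 ≡ 580 (mod 1523)
Right side y^r · r^s mod p:
335^2 = 112225 ≡ 1046
335^4 ≡ 1046^2 = 1094116 ≡ 602
335^8 ≡ 602^2 = 362404 ≡ 1453
335^16 ≡ 1453^2 = 2111209 ≡ 331
335^32 ≡ 331^2 = 109561 ≡ 1428
335^64 ≡ 1428^2 = 2039184 ≡ 1410
335^128 ≡ 1410^2 = 1988100 ≡ 585
335^256 ≡ 585^2 = 342225 ≡ 1073
335^512 ≡ 1073^2 = 1151329 ≡ 1464
335^1024 ≡ 1464^2 = 2143296 ≡ 435
1367 = 1024 + 256 + 64 + 16 + 4 + 2 + 1, so 335^1367 ≡ 435·1073·1410·331·602·1046·335 ≡ 884 (mod 1523)
1367^2 = 1868689 ≡ 1491
1367^4 ≡ 1491^2 = 2223081 ≡ 1024
1367^8 ≡ 1024^2 = 1048576 ≡ 752
1367^16 ≡ 752^2 = 565504 ≡ 471
1367^32 ≡ 471^2 = 221841 ≡ 1006
1367^64 ≡ 1006^2 = 1012036 ≡ 764
1367^128 ≡ 764^2 = 583696 ≡ 387
1367^256 ≡ 387^2 = 149769 ≡ 515
1367^512 ≡ 515^2 = 265225 ≡ 223
611 = 512 + 64 + 32 + 2 + 1, so 1367^611 ≡ 223·764·1006·1491·1367 ≡ 1248 (mod 1523)
884·1248 = 1103232 ≡ 580 (mod 1523)
580 ≡ 580 (mod 1523), so the signature is genuine.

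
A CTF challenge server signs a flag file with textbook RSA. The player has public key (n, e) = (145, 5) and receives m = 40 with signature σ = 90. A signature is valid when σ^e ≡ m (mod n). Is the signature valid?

valid

Squares mod 145: σ^1≡90, σ^2≡125, σ^4≡110
5 = 4 + 1, so σ^5 ≡ 110·90 ≡ 40 (mod 145)
40 = m, so the signature checks out.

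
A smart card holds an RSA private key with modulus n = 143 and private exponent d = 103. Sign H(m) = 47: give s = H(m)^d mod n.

5

Squares mod 143: (H(m))^1≡47, (H(m))^2≡64, (H(m))^4≡92, (H(m))^8≡27, (H(m))^16≡14, (H(m))^32≡53, (H(m))^64≡92
103 = 64 + 32 + 4 + 2 + 1, so (H(m))^103 ≡ 92·53·92·64·47 ≡ 5 (mod 143)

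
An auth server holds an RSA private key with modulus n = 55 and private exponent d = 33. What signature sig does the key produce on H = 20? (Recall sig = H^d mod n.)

H^2 ≡ 20^2 = 400 ≡ 15
H^4 ≡ 15^2 = 225 ≡ 5
H^8 ≡ 5^2 = 25
H^16 ≡ 25^2 = 625 ≡ 20
H^32 ≡ 20^2 = 400 ≡ 15
33 = 32 + 1, so H^33 ≡ 15·20 ≡ 25 (mod 55)

25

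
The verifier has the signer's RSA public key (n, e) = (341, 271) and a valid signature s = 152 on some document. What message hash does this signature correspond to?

152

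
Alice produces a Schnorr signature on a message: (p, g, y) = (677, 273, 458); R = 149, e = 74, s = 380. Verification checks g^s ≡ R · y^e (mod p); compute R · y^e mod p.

458^2 = 209764 ≡ 571
458^4 ≡ 571^2 = 326041 ≡ 404
458^8 ≡ 404^2 = 163216 ≡ 59
458^16 ≡ 59^2 = 3481 ≡ 96
458^32 ≡ 96^2 = 9216 ≡ 415
458^64 ≡ 415^2 = 172225 ≡ 267
74 = 64 + 8 + 2, so 458^74 ≡ 267·59·571 ≡ 341 (mod 677)
R · y^e ≡ 149·341 = 50809 ≡ 34 (mod 677)

34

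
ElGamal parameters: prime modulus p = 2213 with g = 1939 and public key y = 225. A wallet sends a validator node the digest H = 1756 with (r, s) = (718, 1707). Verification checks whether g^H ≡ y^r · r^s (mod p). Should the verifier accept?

Left side g^H mod p:
1939^2 = 3759721 ≡ 2047
1939^4 ≡ 2047^2 = 4190209 ≡ 1000
1939^8 ≡ 1000^2 = 1000000 ≡ 1937
1939^16 ≡ 1937^2 = 3751969 ≡ 934
1939^32 ≡ 934^2 = 872356 ≡ 434
1939^64 ≡ 434^2 = 188356 ≡ 251
1939^128 ≡ 251^2 = 63001 ≡ 1037
1939^256 ≡ 1037^2 = 1075369 ≡ 2064
1939^512 ≡ 2064^2 = 4260096 ≡ 71
1939^1024 ≡ 71^2 = 5041 ≡ 615
1756 = 1024 + 512 + 128 + 64 + 16 + 8 + 4, so 1939^1756 ≡ 615·71·1037·251·934·1937·1000 ≡ 1028 (mod 2213)
Right side y^r · r^s mod p:
225^2 = 50625 ≡ 1939
225^4 ≡ 1939^2 = 3759721 ≡ 2047
225^8 ≡ 2047^2 = 4190209 ≡ 1000
225^16 ≡ 1000^2 = 1000000 ≡ 1937
225^32 ≡ 1937^2 = 3751969 ≡ 934
225^64 ≡ 934^2 = 872356 ≡ 434
225^128 ≡ 434^2 = 188356 ≡ 251
225^256 ≡ 251^2 = 63001 ≡ 1037
225^512 ≡ 1037^2 = 1075369 ≡ 2064
718 = 512 + 128 + 64 + 8 + 4 + 2, so 225^718 ≡ 2064·251·434·1000·2047·1939 ≡ 810 (mod 2213)
718^2 = 515524 ≡ 2108
718^4 ≡ 2108^2 = 4443664 ≡ 2173
718^8 ≡ 2173^2 = 4721929 ≡ 1600
718^16 ≡ 1600^2 = 2560000 ≡ 1772
718^32 ≡ 1772^2 = 3139984 ≡ 1950
718^64 ≡ 1950^2 = 3802500 ≡ 566
718^128 ≡ 566^2 = 320356 ≡ 1684
718^256 ≡ 1684^2 = 2835856 ≡ 1003
718^512 ≡ 1003^2 = 1006009 ≡ 1307
718^1024 ≡ 1307^2 = 1708249 ≡ 2026
1707 = 1024 + 512 + 128 + 32 + 8 + 2 + 1, so 718^1707 ≡ 2026·1307·1684·1950·1600·2108·718 ≡ 907 (mod 2213)
810·907 = 734670 ≡ 2167 (mod 2213)
1028 ≠ 2167, so verification fails.

reject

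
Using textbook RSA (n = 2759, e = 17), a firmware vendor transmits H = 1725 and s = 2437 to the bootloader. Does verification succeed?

Squares mod 2759: s^1≡2437, s^2≡1601, s^4≡90, s^8≡2582, s^16≡980
17 = 16 + 1, so s^17 ≡ 980·2437 ≡ 1725 (mod 2759)
Since 1725 equals the digest 1725, verification succeeds.

passes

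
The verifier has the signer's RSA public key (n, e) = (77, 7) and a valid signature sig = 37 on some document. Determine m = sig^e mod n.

sig^2 ≡ 37^2 = 1369 ≡ 60
sig^4 ≡ 60^2 = 3600 ≡ 58
7 = 4 + 2 + 1, so sig^7 ≡ 58·60·37 ≡ 16 (mod 77)

16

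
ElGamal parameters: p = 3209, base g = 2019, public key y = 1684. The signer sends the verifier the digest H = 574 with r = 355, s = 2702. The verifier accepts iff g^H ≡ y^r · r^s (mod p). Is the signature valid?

invalid

Left side g^H mod p:
2019^2 = 4076361 ≡ 931
2019^4 ≡ 931^2 = 866761 ≡ 331
2019^8 ≡ 331^2 = 109561 ≡ 455
2019^16 ≡ 455^2 = 207025 ≡ 1649
2019^32 ≡ 1649^2 = 2719201 ≡ 1178
2019^64 ≡ 1178^2 = 1387684 ≡ 1396
2019^128 ≡ 1396^2 = 1948816 ≡ 953
2019^256 ≡ 953^2 = 908209 ≡ 62
2019^512 ≡ 62^2 = 3844 ≡ 635
574 = 512 + 32 + 16 + 8 + 4 + 2, so 2019^574 ≡ 635·1178·1649·455·331·931 ≡ 2648 (mod 3209)
Right side y^r · r^s mod p:
1684^2 = 2835856 ≡ 2309
1684^4 ≡ 2309^2 = 5331481 ≡ 1332
1684^8 ≡ 1332^2 = 1774224 ≡ 2856
1684^16 ≡ 2856^2 = 8156736 ≡ 2667
1684^32 ≡ 2667^2 = 7112889 ≡ 1745
1684^64 ≡ 1745^2 = 3045025 ≡ 2893
1684^128 ≡ 2893^2 = 8369449 ≡ 377
1684^256 ≡ 377^2 = 142129 ≡ 933
355 = 256 + 64 + 32 + 2 + 1, so 1684^355 ≡ 933·2893·1745·2309·1684 ≡ 1257 (mod 3209)
355^2 = 126025 ≡ 874
355^4 ≡ 874^2 = 763876 ≡ 134
355^8 ≡ 134^2 = 17956 ≡ 1911
355^16 ≡ 1911^2 = 3651921 ≡ 79
355^32 ≡ 79^2 = 6241 ≡ 3032
355^64 ≡ 3032^2 = 9193024 ≡ 2448
355^128 ≡ 2448^2 = 5992704 ≡ 1501
355^256 ≡ 1501^2 = 2253001 ≡ 283
355^512 ≡ 283^2 = 80089 ≡ 3073
355^1024 ≡ 3073^2 = 9443329 ≡ 2451
355^2048 ≡ 2451^2 = 6007401 ≡ 153
2702 = 2048 + 512 + 128 + 8 + 4 + 2, so 355^2702 ≡ 153·3073·1501·1911·134·874 ≡ 2631 (mod 3209)
1257·2631 = 3307167 ≡ 1897 (mod 3209)
2648 ≠ 1897, so verification fails.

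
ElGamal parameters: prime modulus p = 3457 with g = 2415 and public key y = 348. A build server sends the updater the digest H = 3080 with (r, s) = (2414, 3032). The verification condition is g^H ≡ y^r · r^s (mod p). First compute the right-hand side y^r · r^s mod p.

348^2 = 121104 ≡ 109
348^4 ≡ 109^2 = 11881 ≡ 1510
348^8 ≡ 1510^2 = 2280100 ≡ 1937
348^16 ≡ 1937^2 = 3751969 ≡ 1124
348^32 ≡ 1124^2 = 1263376 ≡ 1571
348^64 ≡ 1571^2 = 2468041 ≡ 3200
348^128 ≡ 3200^2 = 10240000 ≡ 366
348^256 ≡ 366^2 = 133956 ≡ 2590
348^512 ≡ 2590^2 = 6708100 ≡ 1520
348^1024 ≡ 1520^2 = 2310400 ≡ 1124
348^2048 ≡ 1124^2 = 1263376 ≡ 1571
2414 = 2048 + 256 + 64 + 32 + 8 + 4 + 2, so 348^2414 ≡ 1571·2590·3200·1571·1937·1510·109 ≡ 2339 (mod 3457)
2414^2 = 5827396 ≡ 2351
2414^4 ≡ 2351^2 = 5527201 ≡ 2915
2414^8 ≡ 2915^2 = 8497225 ≡ 3376
2414^16 ≡ 3376^2 = 11397376 ≡ 3104
2414^32 ≡ 3104^2 = 9634816 ≡ 157
2414^64 ≡ 157^2 = 24649 ≡ 450
2414^128 ≡ 450^2 = 202500 ≡ 1994
2414^256 ≡ 1994^2 = 3976036 ≡ 486
2414^512 ≡ 486^2 = 236196 ≡ 1120
2414^1024 ≡ 1120^2 = 1254400 ≡ 2966
2414^2048 ≡ 2966^2 = 8797156 ≡ 2548
3032 = 2048 + 512 + 256 + 128 + 64 + 16 + 8, so 2414^3032 ≡ 2548·1120·486·1994·450·3104·3376 ≡ 716 (mod 3457)
y^r · r^s ≡ 2339·716 = 1674724 ≡ 1536 (mod 3457)

1536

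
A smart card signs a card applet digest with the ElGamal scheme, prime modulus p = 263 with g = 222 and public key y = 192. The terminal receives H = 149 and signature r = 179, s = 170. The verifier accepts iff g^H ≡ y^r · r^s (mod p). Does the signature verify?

does not verify

Left side g^H mod p:
222^2 = 49284 ≡ 103
222^4 ≡ 103^2 = 10609 ≡ 89
222^8 ≡ 89^2 = 7921 ≡ 31
222^16 ≡ 31^2 = 961 ≡ 172
222^32 ≡ 172^2 = 29584 ≡ 128
222^64 ≡ 128^2 = 16384 ≡ 78
222^128 ≡ 78^2 = 6084 ≡ 35
149 = 128 + 16 + 4 + 1, so 222^149 ≡ 35·172·89·222 ≡ 95 (mod 263)
Right side y^r · r^s mod p:
192^2 = 36864 ≡ 44
192^4 ≡ 44^2 = 1936 ≡ 95
192^8 ≡ 95^2 = 9025 ≡ 83
192^16 ≡ 83^2 = 6889 ≡ 51
192^32 ≡ 51^2 = 2601 ≡ 234
192^64 ≡ 234^2 = 54756 ≡ 52
192^128 ≡ 52^2 = 2704 ≡ 74
179 = 128 + 32 + 16 + 2 + 1, so 192^179 ≡ 74·234·51·44·192 ≡ 99 (mod 263)
179^2 = 32041 ≡ 218
179^4 ≡ 218^2 = 47524 ≡ 184
179^8 ≡ 184^2 = 33856 ≡ 192
179^16 ≡ 192^2 = 36864 ≡ 44
179^32 ≡ 44^2 = 1936 ≡ 95
179^64 ≡ 95^2 = 9025 ≡ 83
179^128 ≡ 83^2 = 6889 ≡ 51
170 = 128 + 32 + 8 + 2, so 179^170 ≡ 51·95·192·218 ≡ 121 (mod 263)
99·121 = 11979 ≡ 144 (mod 263)
95 ≠ 144, so verification fails.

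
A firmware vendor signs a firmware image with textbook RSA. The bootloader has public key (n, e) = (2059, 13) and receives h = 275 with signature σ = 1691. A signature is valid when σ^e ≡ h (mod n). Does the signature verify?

does not verify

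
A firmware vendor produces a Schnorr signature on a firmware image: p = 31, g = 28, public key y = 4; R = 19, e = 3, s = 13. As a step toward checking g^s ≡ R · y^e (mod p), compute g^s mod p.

7

Squares mod 31: 28^1≡28, 28^2≡9, 28^4≡19, 28^8≡20
13 = 8 + 4 + 1, so 28^13 ≡ 20·19·28 ≡ 7 (mod 31)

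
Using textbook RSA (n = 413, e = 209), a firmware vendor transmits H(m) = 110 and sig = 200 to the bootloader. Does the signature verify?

does not verify

sig^209 mod 413 = 303
The recovered value 303 does not match the digest 110.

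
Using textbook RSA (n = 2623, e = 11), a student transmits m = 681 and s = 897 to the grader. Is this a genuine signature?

s^2 ≡ 897^2 = 804609 ≡ 1971
s^4 ≡ 1971^2 = 3884841 ≡ 178
s^8 ≡ 178^2 = 31684 ≡ 208
11 = 8 + 2 + 1, so s^11 ≡ 208·1971·897 ≡ 1942 (mod 2623)
s^11 mod 2623 = 1942, but m = 681.

forged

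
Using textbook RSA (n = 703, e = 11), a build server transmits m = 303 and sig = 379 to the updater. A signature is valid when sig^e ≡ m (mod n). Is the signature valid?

Squares mod 703: sig^1≡379, sig^2≡229, sig^4≡419, sig^8≡514
11 = 8 + 2 + 1, so sig^11 ≡ 514·229·379 ≡ 303 (mod 703)
Since 303 equals the digest 303, verification succeeds.

valid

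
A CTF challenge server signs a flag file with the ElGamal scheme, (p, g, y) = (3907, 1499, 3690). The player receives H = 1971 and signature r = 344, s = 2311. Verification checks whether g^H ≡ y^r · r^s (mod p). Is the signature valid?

invalid

Left side g^H mod p:
1499^2 = 2247001 ≡ 476
1499^4 ≡ 476^2 = 226576 ≡ 3877
1499^8 ≡ 3877^2 = 15031129 ≡ 900
1499^16 ≡ 900^2 = 810000 ≡ 1251
1499^32 ≡ 1251^2 = 1565001 ≡ 2201
1499^64 ≡ 2201^2 = 4844401 ≡ 3628
1499^128 ≡ 3628^2 = 13162384 ≡ 3608
1499^256 ≡ 3608^2 = 13017664 ≡ 3447
1499^512 ≡ 3447^2 = 11881809 ≡ 622
1499^1024 ≡ 622^2 = 386884 ≡ 91
1971 = 1024 + 512 + 256 + 128 + 32 + 16 + 2 + 1, so 1499^1971 ≡ 91·622·3447·3608·2201·1251·476·1499 ≡ 2295 (mod 3907)
Right side y^r · r^s mod p:
3690^2 = 13616100 ≡ 205
3690^4 ≡ 205^2 = 42025 ≡ 2955
3690^8 ≡ 2955^2 = 8732025 ≡ 3787
3690^16 ≡ 3787^2 = 14341369 ≡ 2679
3690^32 ≡ 2679^2 = 7177041 ≡ 3789
3690^64 ≡ 3789^2 = 14356521 ≡ 2203
3690^128 ≡ 2203^2 = 4853209 ≡ 715
3690^256 ≡ 715^2 = 511225 ≡ 3315
344 = 256 + 64 + 16 + 8, so 3690^344 ≡ 3315·2203·2679·3787 ≡ 1140 (mod 3907)
344^2 = 118336 ≡ 1126
344^4 ≡ 1126^2 = 1267876 ≡ 2008
344^8 ≡ 2008^2 = 4032064 ≡ 40
344^16 ≡ 40^2 = 1600
344^32 ≡ 1600^2 = 2560000 ≡ 915
344^64 ≡ 915^2 = 837225 ≡ 1127
344^128 ≡ 1127^2 = 1270129 ≡ 354
344^256 ≡ 354^2 = 125316 ≡ 292
344^512 ≡ 292^2 = 85264 ≡ 3217
344^1024 ≡ 3217^2 = 10349089 ≡ 3353
344^2048 ≡ 3353^2 = 11242609 ≡ 2170
2311 = 2048 + 256 + 4 + 2 + 1, so 344^2311 ≡ 2170·292·2008·1126·344 ≡ 1445 (mod 3907)
1140·1445 = 1647300 ≡ 2453 (mod 3907)
2295 ≠ 2453, so verification fails.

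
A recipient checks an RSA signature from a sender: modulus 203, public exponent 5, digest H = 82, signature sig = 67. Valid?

sig^2 ≡ 67^2 = 4489 ≡ 23
sig^4 ≡ 23^2 = 529 ≡ 123
5 = 4 + 1, so sig^5 ≡ 123·67 ≡ 121 (mod 203)
121 ≠ 82, so verification fails.

no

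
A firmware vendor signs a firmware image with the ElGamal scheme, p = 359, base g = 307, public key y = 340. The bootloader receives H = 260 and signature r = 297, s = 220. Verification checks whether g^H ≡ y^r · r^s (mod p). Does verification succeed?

fails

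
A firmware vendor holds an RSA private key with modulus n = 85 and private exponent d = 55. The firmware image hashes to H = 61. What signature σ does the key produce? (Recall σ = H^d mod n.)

56

H^2 ≡ 61^2 = 3721 ≡ 66
H^4 ≡ 66^2 = 4356 ≡ 21
H^8 ≡ 21^2 = 441 ≡ 16
H^16 ≡ 16^2 = 256 ≡ 1
H^32 ≡ 1^2 = 1
55 = 32 + 16 + 4 + 2 + 1, so H^55 ≡ 1·1·21·66·61 ≡ 56 (mod 85)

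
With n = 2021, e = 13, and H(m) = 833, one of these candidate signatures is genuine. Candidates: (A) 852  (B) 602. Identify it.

Candidate A: 852^2 = 725904 ≡ 365; 852^4 ≡ 365^2 = 133225 ≡ 1860; 852^8 ≡ 1860^2 = 3459600 ≡ 1669; 13 = 8 + 4 + 1, so 852^13 ≡ 1669·1860·852 ≡ 833 (mod 2021)
  → matches H(m) = 833
Candidate B: 602^2 = 362404 ≡ 645; 602^4 ≡ 645^2 = 416025 ≡ 1720; 602^8 ≡ 1720^2 = 2958400 ≡ 1677; 13 = 8 + 4 + 1, so 602^13 ≡ 1677·1720·602 ≡ 1806 (mod 2021)

A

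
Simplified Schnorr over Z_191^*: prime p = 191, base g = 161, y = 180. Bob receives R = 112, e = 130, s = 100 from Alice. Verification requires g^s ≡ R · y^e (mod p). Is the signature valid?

invalid

g^s mod p:
Squares mod 191: 161^1≡161, 161^2≡136, 161^4≡160, 161^8≡6, 161^16≡36, 161^32≡150, 161^64≡153
100 = 64 + 32 + 4, so 161^100 ≡ 153·150·160 ≡ 25 (mod 191)
R · y^e mod p:
Squares mod 191: 180^1≡180, 180^2≡121, 180^4≡125, 180^8≡154, 180^16≡32, 180^32≡69, 180^64≡177, 180^128≡5
130 = 128 + 2, so 180^130 ≡ 5·121 ≡ 32 (mod 191)
112·32 = 3584 ≡ 146 (mod 191)
25 ≠ 146; the check fails.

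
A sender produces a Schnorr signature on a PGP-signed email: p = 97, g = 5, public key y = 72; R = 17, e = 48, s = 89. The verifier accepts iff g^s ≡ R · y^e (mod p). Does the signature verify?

verifies

g^s mod p:
5^2 = 25
5^4 ≡ 25^2 = 625 ≡ 43
5^8 ≡ 43^2 = 1849 ≡ 6
5^16 ≡ 6^2 = 36
5^32 ≡ 36^2 = 1296 ≡ 35
5^64 ≡ 35^2 = 1225 ≡ 61
89 = 64 + 16 + 8 + 1, so 5^89 ≡ 61·36·6·5 ≡ 17 (mod 97)
R · y^e mod p:
72^2 = 5184 ≡ 43
72^4 ≡ 43^2 = 1849 ≡ 6
72^8 ≡ 6^2 = 36
72^16 ≡ 36^2 = 1296 ≡ 35
72^32 ≡ 35^2 = 1225 ≡ 61
48 = 32 + 16, so 72^48 ≡ 61·35 ≡ 1 (mod 97)
17·1 = 17 ≡ 17 (mod 97)
17 ≡ 17 (mod 97); signature holds.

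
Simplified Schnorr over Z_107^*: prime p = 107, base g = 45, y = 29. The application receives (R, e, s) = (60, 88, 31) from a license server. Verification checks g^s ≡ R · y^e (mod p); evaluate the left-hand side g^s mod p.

45^31 mod 107 = 24

24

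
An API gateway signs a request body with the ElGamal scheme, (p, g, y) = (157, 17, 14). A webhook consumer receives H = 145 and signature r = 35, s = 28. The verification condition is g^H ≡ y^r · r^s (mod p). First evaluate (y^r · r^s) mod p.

11

Squares mod 157: 14^1≡14, 14^2≡39, 14^4≡108, 14^8≡46, 14^16≡75, 14^32≡130
35 = 32 + 2 + 1, so 14^35 ≡ 130·39·14 ≡ 16 (mod 157)
Squares mod 157: 35^1≡35, 35^2≡126, 35^4≡19, 35^8≡47, 35^16≡11
28 = 16 + 8 + 4, so 35^28 ≡ 11·47·19 ≡ 89 (mod 157)
y^r · r^s ≡ 16·89 = 1424 ≡ 11 (mod 157)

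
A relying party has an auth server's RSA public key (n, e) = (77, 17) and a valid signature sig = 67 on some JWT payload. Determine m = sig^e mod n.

Squares mod 77: sig^1≡67, sig^2≡23, sig^4≡67, sig^8≡23, sig^16≡67
17 = 16 + 1, so sig^17 ≡ 67·67 ≡ 23 (mod 77)

23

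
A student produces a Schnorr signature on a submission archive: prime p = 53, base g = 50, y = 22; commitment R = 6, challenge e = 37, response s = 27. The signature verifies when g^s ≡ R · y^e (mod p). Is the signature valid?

valid

g^s mod p:
50^2 = 2500 ≡ 9
50^4 ≡ 9^2 = 81 ≡ 28
50^8 ≡ 28^2 = 784 ≡ 42
50^16 ≡ 42^2 = 1764 ≡ 15
27 = 16 + 8 + 2 + 1, so 50^27 ≡ 15·42·9·50 ≡ 3 (mod 53)
R · y^e mod p:
22^2 = 484 ≡ 7
22^4 ≡ 7^2 = 49
22^8 ≡ 49^2 = 2401 ≡ 16
22^16 ≡ 16^2 = 256 ≡ 44
22^32 ≡ 44^2 = 1936 ≡ 28
37 = 32 + 4 + 1, so 22^37 ≡ 28·49·22 ≡ 27 (mod 53)
6·27 = 162 ≡ 3 (mod 53)
3 ≡ 3 (mod 53); signature holds.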